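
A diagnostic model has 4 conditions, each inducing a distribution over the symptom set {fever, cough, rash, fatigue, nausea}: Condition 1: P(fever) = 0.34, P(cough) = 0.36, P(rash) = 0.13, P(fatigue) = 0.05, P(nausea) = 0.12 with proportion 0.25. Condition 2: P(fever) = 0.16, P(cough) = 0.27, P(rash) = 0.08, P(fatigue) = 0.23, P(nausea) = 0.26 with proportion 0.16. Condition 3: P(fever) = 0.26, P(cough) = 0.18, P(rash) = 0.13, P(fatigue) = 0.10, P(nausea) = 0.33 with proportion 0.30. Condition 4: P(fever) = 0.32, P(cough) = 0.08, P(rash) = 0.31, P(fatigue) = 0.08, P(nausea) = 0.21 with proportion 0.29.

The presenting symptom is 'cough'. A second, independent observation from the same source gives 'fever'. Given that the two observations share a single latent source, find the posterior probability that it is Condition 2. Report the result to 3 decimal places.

0.117

By Bayes' theorem, P(k | x) = π_k f_k(x) / Σ_j π_j f_j(x).
Since both observations come from the same component, the likelihood for component k is f_k(x₁)·f_k(x₂).
  p_1 = [P(cough | comp) = 0.36] × [0.34] = 0.1224
  p_2 = [P(cough | comp) = 0.27] × [0.16] = 0.0432
  p_3 = [P(cough | comp) = 0.18] × [0.26] = 0.0468
  p_4 = [P(cough | comp) = 0.08] × [0.32] = 0.0256
Weight by the priors:
  π_1·p_1 = 0.25 × 0.1224 = 0.0306
  π_2·p_2 = 0.16 × 0.0432 = 0.006912
  π_3·p_3 = 0.30 × 0.0468 = 0.01404
  π_4·p_4 = 0.29 × 0.0256 = 0.007424
Marginal: 0.0306 + 0.006912 + 0.01404 + 0.007424 = 0.058976
P(Condition 2 | x₁,x₂) = 0.006912 / 0.058976 ≈ 0.117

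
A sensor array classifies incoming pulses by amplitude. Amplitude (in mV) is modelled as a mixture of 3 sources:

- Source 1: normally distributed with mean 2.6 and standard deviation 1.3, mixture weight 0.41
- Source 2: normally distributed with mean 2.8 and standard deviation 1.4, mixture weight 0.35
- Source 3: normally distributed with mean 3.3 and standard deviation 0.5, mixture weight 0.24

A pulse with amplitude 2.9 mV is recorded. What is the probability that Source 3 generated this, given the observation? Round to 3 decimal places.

By Bayes' theorem, P(k | x) = π_k f_k(x) / Σ_j π_j f_j(x).
Component likelihoods at x = 2.9 mV:
  L_1 = 0.298815
  L_2 = 0.284233
  L_3 = 0.579383
Weight by the priors:
  π_1·L_1 = 0.41 × 0.298815 = 0.122514
  π_2·L_2 = 0.35 × 0.284233 = 0.0994815
  π_3·L_3 = 0.24 × 0.579383 = 0.139052
Sum: 0.122514 + 0.0994815 + 0.139052 = 0.361048
P(Source 3 | data) = 0.139052 / 0.361048 ≈ 0.385

0.385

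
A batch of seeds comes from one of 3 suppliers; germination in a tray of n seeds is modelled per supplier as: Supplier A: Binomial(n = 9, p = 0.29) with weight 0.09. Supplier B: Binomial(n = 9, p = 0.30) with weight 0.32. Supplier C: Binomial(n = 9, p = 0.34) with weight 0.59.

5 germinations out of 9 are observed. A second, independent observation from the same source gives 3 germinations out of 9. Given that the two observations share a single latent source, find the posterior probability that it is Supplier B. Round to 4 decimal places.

0.2479

P(component k | x) = π_k·f_k(x) / marginal(x), where marginal(x) = Σ_j π_j·f_j(x).
Since both observations come from the same component, the likelihood for component k is f_k(x₁)·f_k(x₂).
  L_A = [C(9,5)·0.29^5·0.71^4 = 126·0.00205111·0.254117 = 0.0656741] × [0.262436] = 0.0172352
  L_B = [C(9,5)·0.30^5·0.70^4 = 126·0.00243·0.2401 = 0.0735138] × [0.266828] = 0.0196155
  L_C = [C(9,5)·0.34^5·0.66^4 = 126·0.00454354·0.189747 = 0.108628] × [0.272885] = 0.0296429
Prior × likelihood for each component:
  π_A·L_A = 0.09 × 0.0172352 = 0.00155117
  π_B·L_B = 0.32 × 0.0196155 = 0.00627697
  π_C·L_C = 0.59 × 0.0296429 = 0.0174893
Denominator: 0.00155117 + 0.00627697 + 0.0174893 = 0.0253174
Responsibility of Supplier B: 0.00627697 / 0.0253174 ≈ 0.2479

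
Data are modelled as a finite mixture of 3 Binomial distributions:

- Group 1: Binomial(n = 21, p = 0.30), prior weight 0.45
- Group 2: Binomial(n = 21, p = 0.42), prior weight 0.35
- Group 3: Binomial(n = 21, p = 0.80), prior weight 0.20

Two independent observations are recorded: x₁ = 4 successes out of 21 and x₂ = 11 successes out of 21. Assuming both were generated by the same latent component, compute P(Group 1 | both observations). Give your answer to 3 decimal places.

Posterior ∝ prior × likelihood, so P(k | x) ∝ w_k f_k(x); normalise over all components.
Since both observations come from the same component, the likelihood for component k is f_k(x₁)·f_k(x₂).
  p_1 = [C(21,4)·0.30^4·0.70^17 = 5985·0.0081·0.00232631 = 0.112776] × [0.0176498] = 0.00199047
  p_2 = [C(21,4)·0.42^4·0.58^17 = 5985·0.031117·9.51209e-05 = 0.0177148] × [0.109005] = 0.00193101
  p_3 = [C(21,4)·0.80^4·0.20^17 = 5985·0.4096·1.31072e-12 = 3.21317e-09] × [0.00310252] = 9.96894e-12
Prior × likelihood for each component:
  w_1·p_1 = 0.45 × 0.00199047 = 0.000895711
  w_2·p_2 = 0.35 × 0.00193101 = 0.000675853
  w_3·p_3 = 0.20 × 9.96894e-12 = 1.99379e-12
Evidence: 0.000895711 + 0.000675853 + 1.99379e-12 = 0.00157156
Responsibility of Group 1: 0.000895711 / 0.00157156 ≈ 0.570

0.570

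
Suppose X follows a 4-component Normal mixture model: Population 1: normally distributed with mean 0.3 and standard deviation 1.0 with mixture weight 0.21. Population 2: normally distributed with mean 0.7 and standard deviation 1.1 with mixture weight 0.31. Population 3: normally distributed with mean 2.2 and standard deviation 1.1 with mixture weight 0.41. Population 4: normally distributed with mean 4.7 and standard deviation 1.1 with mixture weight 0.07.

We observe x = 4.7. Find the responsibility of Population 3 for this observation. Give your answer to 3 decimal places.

0.306

Posterior ∝ prior × likelihood, so P(k | x) ∝ π_k f_k(x); normalise over all components.
Normal densities:
  f_1 = 2.49425e-05
  f_2 = 0.000487696
  f_3 = 0.0274087
  f_4 = 0.362675
Unnormalised posteriors:
  π_1·f_1 = 0.21 × 2.49425e-05 = 5.23792e-06
  π_2·f_2 = 0.31 × 0.000487696 = 0.000151186
  π_3·f_3 = 0.41 × 0.0274087 = 0.0112376
  π_4·f_4 = 0.07 × 0.362675 = 0.0253872
Marginal: 5.23792e-06 + 0.000151186 + 0.0112376 + 0.0253872 = 0.0367812
P(Population 3 | data) ≈ 0.306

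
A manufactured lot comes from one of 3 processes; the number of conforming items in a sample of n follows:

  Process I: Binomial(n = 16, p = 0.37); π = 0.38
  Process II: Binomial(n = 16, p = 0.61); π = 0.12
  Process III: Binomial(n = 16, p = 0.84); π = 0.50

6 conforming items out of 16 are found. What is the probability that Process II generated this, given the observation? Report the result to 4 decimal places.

Posterior ∝ prior × likelihood, so P(k | x) ∝ P(Z=k) f_k(x); normalise over all components.
Evaluate each component's likelihood at the observed value:
  p_I = 0.202367
  p_II = 0.0335853
  p_III = 3.09314e-05
Weight by the priors:
  P(Z=I)·p_I = 0.38 × 0.202367 = 0.0768995
  P(Z=II)·p_II = 0.12 × 0.0335853 = 0.00403024
  P(Z=III)·p_III = 0.50 × 3.09314e-05 = 1.54657e-05
Marginal: 0.0768995 + 0.00403024 + 1.54657e-05 = 0.0809452
So the posterior for Process II is 0.00403024 / 0.0809452 ≈ 0.0498.

0.0498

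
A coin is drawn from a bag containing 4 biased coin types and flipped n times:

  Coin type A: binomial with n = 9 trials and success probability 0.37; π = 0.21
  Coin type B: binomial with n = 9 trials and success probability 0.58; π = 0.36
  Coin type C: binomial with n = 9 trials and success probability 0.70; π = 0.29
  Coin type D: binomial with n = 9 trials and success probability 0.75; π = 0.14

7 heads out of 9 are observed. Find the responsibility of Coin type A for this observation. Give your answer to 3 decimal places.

0.016

By Bayes' theorem, P(k | x) = P(Z=k) f_k(x) / Σ_j P(Z=j) f_j(x).
Binomial probabilities:
  f_A = 0.0135642
  f_B = 0.140216
  f_C = 0.266828
  f_D = 0.300339
Multiply by the mixture weights:
  P(Z=A)·f_A = 0.21 × 0.0135642 = 0.00284849
  P(Z=B)·f_B = 0.36 × 0.140216 = 0.0504777
  P(Z=C)·f_C = 0.29 × 0.266828 = 0.0773801
  P(Z=D)·f_D = 0.14 × 0.300339 = 0.0420474
Denominator: 0.00284849 + 0.0504777 + 0.0773801 + 0.0420474 = 0.172754
So the posterior for Coin type A is 0.00284849 / 0.172754 ≈ 0.016.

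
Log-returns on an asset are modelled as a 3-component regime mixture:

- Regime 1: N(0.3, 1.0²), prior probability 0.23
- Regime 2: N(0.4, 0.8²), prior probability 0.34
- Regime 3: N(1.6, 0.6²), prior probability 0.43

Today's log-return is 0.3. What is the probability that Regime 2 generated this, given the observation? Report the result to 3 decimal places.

By Bayes' theorem, P(k | x) = w_k f_k(x) / Σ_j w_j f_j(x).
Evaluate each component's likelihood at the observed value:
  f_1 = 0.398942
  f_2 = 0.494797
  f_3 = 0.0635877
Unnormalised posteriors:
  w_1·f_1 = 0.23 × 0.398942 = 0.0917567
  w_2·f_2 = 0.34 × 0.494797 = 0.168231
  w_3·f_3 = 0.43 × 0.0635877 = 0.0273427
Sum: 0.0917567 + 0.168231 + 0.0273427 = 0.28733
P(Regime 2 | the observation) = 0.168231 / 0.28733 ≈ 0.585

0.585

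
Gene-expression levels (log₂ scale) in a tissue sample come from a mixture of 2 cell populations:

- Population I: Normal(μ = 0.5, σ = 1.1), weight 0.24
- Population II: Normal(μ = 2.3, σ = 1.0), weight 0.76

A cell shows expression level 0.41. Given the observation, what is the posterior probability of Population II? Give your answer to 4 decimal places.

0.3694

The responsibility of component k is P(Z=k) f_k(x) divided by Σ_j P(Z=j) f_j(x).
Component likelihoods at x = 0.41:
  f_I = (1/(1.1·√(2π)))·exp(−(0.41−0.5)²/(2·1.1²)) = 0.362675·exp(-0.00335) = 0.361463
  f_II = (1/(1.0·√(2π)))·exp(−(0.41−2.3)²/(2·1.0²)) = 0.398942·exp(-1.78605) = 0.0668711
Unnormalised posteriors:
  P(Z=I)·f_I = 0.24 × 0.361463 = 0.0867511
  P(Z=II)·f_II = 0.76 × 0.0668711 = 0.050822
Marginal: 0.0867511 + 0.050822 = 0.137573
So the posterior for Population II is 0.050822 / 0.137573 ≈ 0.3694.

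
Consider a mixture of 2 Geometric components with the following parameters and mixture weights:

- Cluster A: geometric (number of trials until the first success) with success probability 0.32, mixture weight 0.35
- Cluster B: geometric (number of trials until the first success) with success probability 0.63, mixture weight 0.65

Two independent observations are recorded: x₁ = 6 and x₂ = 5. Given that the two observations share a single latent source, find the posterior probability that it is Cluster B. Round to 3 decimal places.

The responsibility of component k is π_k f_k(x) divided by Σ_j π_j f_j(x).
Since both observations come from the same component, the likelihood for component k is f_k(x₁)·f_k(x₂).
  p_A = [0.0465259] × [0.0684204] = 0.00318332
  p_B = [0.00436867] × [0.0118072] = 5.15818e-05
Weight by the priors:
  π_A·p_A = 0.35 × 0.00318332 = 0.00111416
  π_B·p_B = 0.65 × 5.15818e-05 = 3.35282e-05
Evidence: 0.00111416 + 3.35282e-05 = 0.00114769
Responsibility of Cluster B: 3.35282e-05 / 0.00114769 ≈ 0.029

0.029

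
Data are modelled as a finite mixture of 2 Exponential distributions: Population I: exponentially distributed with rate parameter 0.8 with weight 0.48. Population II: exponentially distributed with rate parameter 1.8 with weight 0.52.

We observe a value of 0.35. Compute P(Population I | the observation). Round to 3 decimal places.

0.368

Posterior ∝ prior × likelihood, so P(k | x) ∝ π_k f_k(x); normalise over all components.
Evaluate each component's likelihood at the observed value:
  f_I = 0.8·e^(−0.8·0.35) = 0.8·e^(−0.2800) = 0.604627
  f_II = 1.8·e^(−1.8·0.35) = 1.8·e^(−0.6300) = 0.958665
Weight by the priors:
  π_I·f_I = 0.48 × 0.604627 = 0.290221
  π_II·f_II = 0.52 × 0.958665 = 0.498506
Denominator: 0.290221 + 0.498506 = 0.788727
Responsibility of Population I: 0.290221 / 0.788727 ≈ 0.368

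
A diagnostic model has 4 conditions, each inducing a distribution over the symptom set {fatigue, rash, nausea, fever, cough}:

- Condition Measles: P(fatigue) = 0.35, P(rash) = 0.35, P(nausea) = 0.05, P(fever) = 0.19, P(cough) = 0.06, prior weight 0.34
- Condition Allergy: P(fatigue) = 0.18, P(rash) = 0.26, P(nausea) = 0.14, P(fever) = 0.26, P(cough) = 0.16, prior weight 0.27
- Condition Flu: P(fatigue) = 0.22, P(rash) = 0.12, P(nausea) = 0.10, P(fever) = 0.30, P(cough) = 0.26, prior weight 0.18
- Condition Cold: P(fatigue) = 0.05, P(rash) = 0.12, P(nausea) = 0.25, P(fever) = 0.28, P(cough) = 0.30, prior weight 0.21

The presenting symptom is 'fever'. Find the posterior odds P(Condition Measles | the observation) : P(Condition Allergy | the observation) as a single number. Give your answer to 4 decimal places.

Posterior odds = (π_i f_i(x)) / (π_j f_j(x)); the normalising sum cancels.
Component likelihoods at x = 'fever':
  f_Measles = 0.19
  f_Allergy = 0.26
  f_Flu = 0.3
  f_Cold = 0.28
Odds = (0.34/0.27) × (0.19/0.26) = 1.25926 × 0.730769 ≈ 0.9202

0.9202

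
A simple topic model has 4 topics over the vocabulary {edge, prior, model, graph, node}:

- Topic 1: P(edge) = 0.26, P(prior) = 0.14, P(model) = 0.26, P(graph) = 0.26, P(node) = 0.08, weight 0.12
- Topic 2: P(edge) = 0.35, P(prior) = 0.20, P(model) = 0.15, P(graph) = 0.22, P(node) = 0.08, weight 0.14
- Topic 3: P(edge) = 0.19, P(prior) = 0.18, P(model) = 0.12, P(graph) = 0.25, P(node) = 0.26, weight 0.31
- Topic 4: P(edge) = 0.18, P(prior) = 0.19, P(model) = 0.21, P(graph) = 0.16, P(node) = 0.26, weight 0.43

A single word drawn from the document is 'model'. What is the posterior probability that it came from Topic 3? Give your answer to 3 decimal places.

0.207

Apply Bayes' rule: the posterior for each component is proportional to its prior times its likelihood at x.
Component likelihoods at x = 'model':
  f_1 = P(model | comp) = 0.26
  f_2 = P(model | comp) = 0.15
  f_3 = P(model | comp) = 0.12
  f_4 = P(model | comp) = 0.21
Unnormalised posteriors:
  w_1·f_1 = 0.12 × 0.26 = 0.0312
  w_2·f_2 = 0.14 × 0.15 = 0.021
  w_3·f_3 = 0.31 × 0.12 = 0.0372
  w_4·f_4 = 0.43 × 0.21 = 0.0903
Sum: 0.0312 + 0.021 + 0.0372 + 0.0903 = 0.1797
P(Topic 3 | the observation) ≈ 0.207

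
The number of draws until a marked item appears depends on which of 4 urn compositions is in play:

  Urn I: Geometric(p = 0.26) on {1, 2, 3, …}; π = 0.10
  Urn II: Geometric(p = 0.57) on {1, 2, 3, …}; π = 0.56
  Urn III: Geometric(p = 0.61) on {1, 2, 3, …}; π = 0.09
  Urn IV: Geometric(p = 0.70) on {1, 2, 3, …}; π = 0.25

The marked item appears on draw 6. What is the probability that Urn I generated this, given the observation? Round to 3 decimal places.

0.507

Posterior ∝ prior × likelihood, so P(k | x) ∝ π_k f_k(x); normalise over all components.
Geometric probabilities:
  p_I = 0.0576942
  p_II = 0.00837948
  p_III = 0.00550368
  p_IV = 0.001701
Unnormalised posteriors:
  π_I·p_I = 0.10 × 0.0576942 = 0.00576942
  π_II·p_II = 0.56 × 0.00837948 = 0.00469251
  π_III·p_III = 0.09 × 0.00550368 = 0.000495331
  π_IV·p_IV = 0.25 × 0.001701 = 0.00042525
Normaliser: 0.00576942 + 0.00469251 + 0.000495331 + 0.00042525 = 0.0113825
So the posterior for Urn I is 0.00576942 / 0.0113825 ≈ 0.507.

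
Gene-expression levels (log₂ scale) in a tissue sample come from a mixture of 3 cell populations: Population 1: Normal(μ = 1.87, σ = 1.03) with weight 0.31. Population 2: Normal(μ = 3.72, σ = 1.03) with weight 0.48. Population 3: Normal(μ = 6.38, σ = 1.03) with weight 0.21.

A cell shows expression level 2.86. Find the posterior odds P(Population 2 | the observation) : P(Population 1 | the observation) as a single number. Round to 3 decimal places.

The posterior odds equal the prior odds times the likelihood ratio: (π_i/π_j)·(f_i(x)/f_j(x)).
Normal densities:
  L_1 = 0.244042
  L_2 = 0.273332
  L_3 = 0.00112714
0.131199 / 0.0756529 ≈ 1.734

1.734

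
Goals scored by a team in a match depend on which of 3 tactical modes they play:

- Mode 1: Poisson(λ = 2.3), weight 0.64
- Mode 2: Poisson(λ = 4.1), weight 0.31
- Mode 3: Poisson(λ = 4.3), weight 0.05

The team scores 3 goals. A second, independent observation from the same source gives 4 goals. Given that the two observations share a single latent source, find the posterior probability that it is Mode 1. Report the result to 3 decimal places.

0.534

The responsibility of component k is P(Z=k) f_k(x) divided by Σ_j P(Z=j) f_j(x).
Since both observations come from the same component, the likelihood for component k is f_k(x₁)·f_k(x₂).
  L_1 = [0.203308] × [0.116902] = 0.0237672
  L_2 = [0.190368] × [0.195127] = 0.0371458
  L_3 = [0.179799] × [0.193284] = 0.0347523
Prior × likelihood for each component:
  P(Z=1)·L_1 = 0.64 × 0.0237672 = 0.015211
  P(Z=2)·L_2 = 0.31 × 0.0371458 = 0.0115152
  P(Z=3)·L_3 = 0.05 × 0.0347523 = 0.00173762
Marginal: 0.015211 + 0.0115152 + 0.00173762 = 0.0284638
P(Mode 1 | data) ≈ 0.534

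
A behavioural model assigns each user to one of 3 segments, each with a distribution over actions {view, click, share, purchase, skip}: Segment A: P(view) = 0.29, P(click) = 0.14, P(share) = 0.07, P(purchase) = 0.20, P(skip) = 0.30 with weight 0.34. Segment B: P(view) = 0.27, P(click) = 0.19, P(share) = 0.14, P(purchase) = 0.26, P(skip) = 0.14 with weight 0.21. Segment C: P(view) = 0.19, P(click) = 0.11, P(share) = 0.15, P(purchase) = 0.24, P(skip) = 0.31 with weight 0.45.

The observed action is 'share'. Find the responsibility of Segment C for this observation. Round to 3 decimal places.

0.559

By Bayes' theorem, P(k | x) = P(Z=k) f_k(x) / Σ_j P(Z=j) f_j(x).
Component likelihoods at x = 'share':
  p_A = 0.07
  p_B = 0.14
  p_C = 0.15
Weight by the priors:
  P(Z=A)·p_A = 0.34 × 0.07 = 0.0238
  P(Z=B)·p_B = 0.21 × 0.14 = 0.0294
  P(Z=C)·p_C = 0.45 × 0.15 = 0.0675
Marginal: 0.0238 + 0.0294 + 0.0675 = 0.1207
P(Segment C | x) = 0.0675 / 0.1207 ≈ 0.559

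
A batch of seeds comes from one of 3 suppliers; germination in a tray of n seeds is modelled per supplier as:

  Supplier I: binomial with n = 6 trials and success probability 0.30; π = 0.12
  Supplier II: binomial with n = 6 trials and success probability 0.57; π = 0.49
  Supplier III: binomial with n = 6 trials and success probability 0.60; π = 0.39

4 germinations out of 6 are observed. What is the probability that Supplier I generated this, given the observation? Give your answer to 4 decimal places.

0.0263

Posterior ∝ prior × likelihood, so P(k | x) ∝ w_k f_k(x); normalise over all components.
Binomial probabilities:
  L_I = 0.059535
  L_II = 0.292771
  L_III = 0.31104
Weight by the priors:
  w_I·L_I = 0.12 × 0.059535 = 0.0071442
  w_II·L_II = 0.49 × 0.292771 = 0.143458
  w_III·L_III = 0.39 × 0.31104 = 0.121306
Sum: 0.0071442 + 0.143458 + 0.121306 = 0.271907
Responsibility of Supplier I: 0.0071442 / 0.271907 ≈ 0.0263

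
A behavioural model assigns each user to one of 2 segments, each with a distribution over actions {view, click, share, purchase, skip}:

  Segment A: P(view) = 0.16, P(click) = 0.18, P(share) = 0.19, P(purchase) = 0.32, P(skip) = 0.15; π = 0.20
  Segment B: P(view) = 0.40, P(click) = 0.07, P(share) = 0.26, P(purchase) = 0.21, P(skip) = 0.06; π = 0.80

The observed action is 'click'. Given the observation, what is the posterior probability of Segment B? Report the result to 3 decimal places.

By Bayes' theorem, P(k | x) = π_k f_k(x) / Σ_j π_j f_j(x).
Evaluate each component's likelihood at the observed value:
  f_A = P(click | comp) = 0.18
  f_B = P(click | comp) = 0.07
Prior × likelihood for each component:
  π_A·f_A = 0.20 × 0.18 = 0.036
  π_B·f_B = 0.80 × 0.07 = 0.056
Normaliser: 0.036 + 0.056 = 0.092
So the posterior for Segment B is 0.056 / 0.092 ≈ 0.609.

0.609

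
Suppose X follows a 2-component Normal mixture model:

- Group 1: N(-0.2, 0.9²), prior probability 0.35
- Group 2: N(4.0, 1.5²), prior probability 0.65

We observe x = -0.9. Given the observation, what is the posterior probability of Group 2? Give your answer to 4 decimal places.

Posterior ∝ prior × likelihood, so P(k | x) ∝ w_k f_k(x); normalise over all components.
Normal densities:
  f_1 = (1/(0.9·√(2π)))·exp(−(-0.9−-0.2)²/(2·0.9²)) = 0.443269·exp(-0.30247) = 0.327572
  f_2 = (1/(1.5·√(2π)))·exp(−(-0.9−4.0)²/(2·1.5²)) = 0.265962·exp(-5.33556) = 0.0012812
Prior × likelihood for each component:
  w_1·f_1 = 0.35 × 0.327572 = 0.11465
  w_2·f_2 = 0.65 × 0.0012812 = 0.000832779
Denominator: 0.11465 + 0.000832779 = 0.115483
So the posterior for Group 2 is 0.000832779 / 0.115483 ≈ 0.0072.

0.0072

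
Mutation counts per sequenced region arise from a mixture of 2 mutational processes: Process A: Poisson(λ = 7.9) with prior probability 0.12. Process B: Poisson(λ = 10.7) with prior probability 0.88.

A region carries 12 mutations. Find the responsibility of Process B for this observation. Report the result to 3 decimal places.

Posterior ∝ prior × likelihood, so P(k | x) ∝ P(Z=k) f_k(x); normalise over all components.
Component likelihoods at x = 12 mutations:
  f_A = e^(−7.9)·7.9^12/12! = 0.0457364
  f_B = e^(−10.7)·10.7^12/12! = 0.106003
Prior × likelihood for each component:
  P(Z=A)·f_A = 0.12 × 0.0457364 = 0.00548836
  P(Z=B)·f_B = 0.88 × 0.106003 = 0.0932825
Denominator: 0.00548836 + 0.0932825 = 0.0987708
Responsibility of Process B: 0.0932825 / 0.0987708 ≈ 0.944

0.944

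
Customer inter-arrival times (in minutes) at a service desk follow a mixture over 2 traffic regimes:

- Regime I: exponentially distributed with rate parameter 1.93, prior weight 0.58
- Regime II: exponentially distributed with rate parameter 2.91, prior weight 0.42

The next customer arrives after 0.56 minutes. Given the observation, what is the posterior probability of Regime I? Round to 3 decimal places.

P(component k | x) = P(Z=k)·f_k(x) / marginal(x), where marginal(x) = Σ_j P(Z=j)·f_j(x).
Component likelihoods at x = 0.56 minutes:
  f_I = 1.93·e^(−1.93·0.56) = 1.93·e^(−1.0808) = 0.654895
  f_II = 2.91·e^(−2.91·0.56) = 2.91·e^(−1.6296) = 0.570383
Prior × likelihood for each component:
  P(Z=I)·f_I = 0.58 × 0.654895 = 0.379839
  P(Z=II)·f_II = 0.42 × 0.570383 = 0.239561
Normaliser: 0.379839 + 0.239561 = 0.6194
So the posterior for Regime I is 0.379839 / 0.6194 ≈ 0.613.

0.613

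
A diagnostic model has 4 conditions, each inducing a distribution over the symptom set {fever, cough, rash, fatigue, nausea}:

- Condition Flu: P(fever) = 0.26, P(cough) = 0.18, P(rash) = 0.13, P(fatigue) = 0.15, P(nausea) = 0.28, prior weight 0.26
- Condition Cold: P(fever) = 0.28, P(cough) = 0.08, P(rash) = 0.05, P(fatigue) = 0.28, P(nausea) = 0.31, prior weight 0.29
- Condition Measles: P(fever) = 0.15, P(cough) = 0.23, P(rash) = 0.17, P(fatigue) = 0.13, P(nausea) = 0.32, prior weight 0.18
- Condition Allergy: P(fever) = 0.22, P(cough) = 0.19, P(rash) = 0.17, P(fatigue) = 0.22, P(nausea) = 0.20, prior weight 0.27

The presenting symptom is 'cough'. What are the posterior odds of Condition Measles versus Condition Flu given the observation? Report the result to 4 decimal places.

0.8846

The posterior odds equal the prior odds times the likelihood ratio: (π_i/π_j)·(f_i(x)/f_j(x)).
Component likelihoods at x = 'cough':
  f_Flu = 0.18
  f_Cold = 0.08
  f_Measles = 0.23
  f_Allergy = 0.19
Odds = (0.18/0.26) × (0.23/0.18) = 0.692308 × 1.27778 ≈ 0.8846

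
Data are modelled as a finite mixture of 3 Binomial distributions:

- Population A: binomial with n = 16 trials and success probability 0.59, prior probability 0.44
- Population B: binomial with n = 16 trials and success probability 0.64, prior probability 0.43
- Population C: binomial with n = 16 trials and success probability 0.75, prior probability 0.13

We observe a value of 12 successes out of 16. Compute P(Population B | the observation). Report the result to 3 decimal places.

0.472

Posterior ∝ prior × likelihood, so P(k | x) ∝ P(Z=k) f_k(x); normalise over all components.
Binomial probabilities:
  f_A = 0.0915021
  f_B = 0.144358
  f_C = 0.225199
Multiply by the mixture weights:
  P(Z=A)·f_A = 0.44 × 0.0915021 = 0.0402609
  P(Z=B)·f_B = 0.43 × 0.144358 = 0.062074
  P(Z=C)·f_C = 0.13 × 0.225199 = 0.0292759
Evidence: 0.0402609 + 0.062074 + 0.0292759 = 0.131611
P(Population B | x) ≈ 0.472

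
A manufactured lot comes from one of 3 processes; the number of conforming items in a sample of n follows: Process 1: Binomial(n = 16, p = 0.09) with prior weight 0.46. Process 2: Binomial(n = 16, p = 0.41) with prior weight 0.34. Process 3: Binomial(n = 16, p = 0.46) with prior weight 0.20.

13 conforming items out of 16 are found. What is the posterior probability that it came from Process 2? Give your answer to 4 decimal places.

0.3319

Posterior ∝ prior × likelihood, so P(k | x) ∝ π_k f_k(x); normalise over all components.
Evaluate each component's likelihood at the observed value:
  p_1 = C(16,13)·0.09^13·0.91^3 = 560·2.54187e-14·0.753571 = 1.07267e-11
  p_2 = C(16,13)·0.41^13·0.59^3 = 560·9.25103e-06·0.205379 = 0.00106398
  p_3 = C(16,13)·0.46^13·0.54^3 = 560·4.12907e-05·0.157464 = 0.003641
Unnormalised posteriors:
  π_1·p_1 = 0.46 × 1.07267e-11 = 4.93427e-12
  π_2·p_2 = 0.34 × 0.00106398 = 0.000361754
  π_3·p_3 = 0.20 × 0.003641 = 0.000728201
Marginal: 4.93427e-12 + 0.000361754 + 0.000728201 = 0.00108995
P(Process 2 | the observation) ≈ 0.3319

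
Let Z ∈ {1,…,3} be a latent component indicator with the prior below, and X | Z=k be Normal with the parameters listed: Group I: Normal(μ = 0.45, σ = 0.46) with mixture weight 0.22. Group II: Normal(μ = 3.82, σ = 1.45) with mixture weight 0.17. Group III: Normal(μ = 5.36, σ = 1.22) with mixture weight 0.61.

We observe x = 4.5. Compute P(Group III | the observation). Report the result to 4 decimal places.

P(component k | x) = w_k·f_k(x) / marginal(x), where marginal(x) = Σ_j w_j·f_j(x).
Component likelihoods at x = 4.5:
  f_I = 1.27541e-17
  f_II = 0.246482
  f_III = 0.255063
Unnormalised posteriors:
  w_I·f_I = 0.22 × 1.27541e-17 = 2.8059e-18
  w_II·f_II = 0.17 × 0.246482 = 0.0419019
  w_III·f_III = 0.61 × 0.255063 = 0.155589
Sum: 2.8059e-18 + 0.0419019 + 0.155589 = 0.19749
Responsibility of Group III: 0.155589 / 0.19749 ≈ 0.7878

0.7878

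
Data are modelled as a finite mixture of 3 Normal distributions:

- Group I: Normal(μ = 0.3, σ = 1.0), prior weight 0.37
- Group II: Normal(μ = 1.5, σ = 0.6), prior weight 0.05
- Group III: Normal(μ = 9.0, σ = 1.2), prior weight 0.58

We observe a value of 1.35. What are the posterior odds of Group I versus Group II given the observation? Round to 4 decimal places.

Posterior odds = (w_i f_i(x)) / (w_j f_j(x)); the normalising sum cancels.
Evaluate each component's likelihood at the observed value:
  L_I = (1/(1.0·√(2π)))·exp(−(1.35−0.3)²/(2·1.0²)) = 0.398942·exp(-0.55125) = 0.229882
  L_II = (1/(0.6·√(2π)))·exp(−(1.35−1.5)²/(2·0.6²)) = 0.664904·exp(-0.03125) = 0.644447
  L_III = (1/(1.2·√(2π)))·exp(−(1.35−9.0)²/(2·1.2²)) = 0.332452·exp(-20.32031) = 4.97427e-10
Odds = (0.37/0.05) × (0.229882/0.644447) = 7.4 × 0.356712 ≈ 2.6397

2.6397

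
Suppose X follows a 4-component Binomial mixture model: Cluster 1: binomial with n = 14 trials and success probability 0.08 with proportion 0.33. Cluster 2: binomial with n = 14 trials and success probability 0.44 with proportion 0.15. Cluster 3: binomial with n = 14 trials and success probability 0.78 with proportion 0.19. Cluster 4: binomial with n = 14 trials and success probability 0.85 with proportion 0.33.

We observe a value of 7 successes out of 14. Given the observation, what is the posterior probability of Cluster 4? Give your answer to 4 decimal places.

0.0195

Apply Bayes' rule: the posterior for each component is proportional to its prior times its likelihood at x.
Component likelihoods at x = 7 successes out of 14:
  f_1 = 4.01506e-05
  f_2 = 0.189248
  f_3 = 0.0150372
  f_4 = 0.00187983
Multiply by the mixture weights:
  π_1·f_1 = 0.33 × 4.01506e-05 = 1.32497e-05
  π_2·f_2 = 0.15 × 0.189248 = 0.0283873
  π_3·f_3 = 0.19 × 0.0150372 = 0.00285708
  π_4·f_4 = 0.33 × 0.00187983 = 0.000620344
Marginal: 1.32497e-05 + 0.0283873 + 0.00285708 + 0.000620344 = 0.0318779
P(Cluster 4 | 7 successes out of 14) ≈ 0.0195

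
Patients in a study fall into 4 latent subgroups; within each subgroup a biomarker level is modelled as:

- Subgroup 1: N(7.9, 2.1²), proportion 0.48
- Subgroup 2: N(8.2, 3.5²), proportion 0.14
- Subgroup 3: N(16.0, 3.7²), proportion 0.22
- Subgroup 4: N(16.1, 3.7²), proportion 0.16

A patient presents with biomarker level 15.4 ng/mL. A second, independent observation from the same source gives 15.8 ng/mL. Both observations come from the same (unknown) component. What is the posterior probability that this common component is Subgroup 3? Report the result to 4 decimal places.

0.5778

By Bayes' theorem, P(k | x) = w_k f_k(x) / Σ_j w_j f_j(x).
Since both observations come from the same component, the likelihood for component k is f_k(x₁)·f_k(x₂).
  f_1 = [0.000322816] × [0.000160561] = 5.18316e-08
  f_2 = [0.0137376] × [0.0107887] = 0.000148211
  f_3 = [0.106414] × [0.107665] = 0.011457
  f_4 = [0.10591] × [0.107468] = 0.011382
Unnormalised posteriors:
  w_1·f_1 = 0.48 × 5.18316e-08 = 2.48792e-08
  w_2·f_2 = 0.14 × 0.000148211 = 2.07496e-05
  w_3·f_3 = 0.22 × 0.011457 = 0.00252055
  w_4·f_4 = 0.16 × 0.011382 = 0.00182111
Evidence: 2.48792e-08 + 2.07496e-05 + 0.00252055 + 0.00182111 = 0.00436243
P(Subgroup 3 | x) = 0.00252055 / 0.00436243 ≈ 0.5778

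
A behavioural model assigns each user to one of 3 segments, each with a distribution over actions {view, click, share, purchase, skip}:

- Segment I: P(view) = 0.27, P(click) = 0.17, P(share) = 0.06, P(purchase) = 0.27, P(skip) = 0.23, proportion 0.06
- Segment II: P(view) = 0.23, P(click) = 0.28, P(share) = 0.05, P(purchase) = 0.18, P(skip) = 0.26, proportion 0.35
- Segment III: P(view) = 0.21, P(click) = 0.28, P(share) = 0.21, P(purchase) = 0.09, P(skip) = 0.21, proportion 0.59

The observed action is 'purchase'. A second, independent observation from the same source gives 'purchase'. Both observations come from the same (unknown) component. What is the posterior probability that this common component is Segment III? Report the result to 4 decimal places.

The responsibility of component k is π_k f_k(x) divided by Σ_j π_j f_j(x).
Since both observations come from the same component, the likelihood for component k is f_k(x₁)·f_k(x₂).
  p_I = [0.27] × [0.27] = 0.0729
  p_II = [0.18] × [0.18] = 0.0324
  p_III = [0.09] × [0.09] = 0.0081
Unnormalised posteriors:
  π_I·p_I = 0.06 × 0.0729 = 0.004374
  π_II·p_II = 0.35 × 0.0324 = 0.01134
  π_III·p_III = 0.59 × 0.0081 = 0.004779
Denominator: 0.004374 + 0.01134 + 0.004779 = 0.020493
P(Segment III | data) = 0.004779 / 0.020493 ≈ 0.2332

0.2332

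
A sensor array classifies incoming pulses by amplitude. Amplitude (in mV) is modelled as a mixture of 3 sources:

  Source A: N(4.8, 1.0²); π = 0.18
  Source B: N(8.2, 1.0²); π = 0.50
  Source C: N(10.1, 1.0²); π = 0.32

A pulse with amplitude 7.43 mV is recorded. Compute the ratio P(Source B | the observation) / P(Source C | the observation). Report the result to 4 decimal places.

Posterior odds = (π_i f_i(x)) / (π_j f_j(x)); the normalising sum cancels.
Evaluate each component's likelihood at the observed value:
  p_A = 0.0125581
  p_B = 0.296595
  p_C = 0.0112951
Odds = (0.50/0.32) × (0.296595/0.0112951) = 1.5625 × 26.2588 ≈ 41.0293

41.0293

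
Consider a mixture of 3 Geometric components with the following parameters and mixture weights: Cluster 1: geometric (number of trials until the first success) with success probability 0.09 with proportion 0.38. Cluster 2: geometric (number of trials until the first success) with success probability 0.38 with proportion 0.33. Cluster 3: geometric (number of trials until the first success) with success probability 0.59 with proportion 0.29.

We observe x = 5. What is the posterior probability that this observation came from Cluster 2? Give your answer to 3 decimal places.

Posterior ∝ prior × likelihood, so P(k | x) ∝ P(Z=k) f_k(x); normalise over all components.
Geometric probabilities:
  L_1 = 0.09·(1−0.09)^4 = 0.09·0.68575 = 0.0617175
  L_2 = 0.38·(1−0.38)^4 = 0.38·0.147763 = 0.0561501
  L_3 = 0.59·(1−0.59)^4 = 0.59·0.0282576 = 0.016672
Weight by the priors:
  P(Z=1)·L_1 = 0.38 × 0.0617175 = 0.0234526
  P(Z=2)·L_2 = 0.33 × 0.0561501 = 0.0185295
  P(Z=3)·L_3 = 0.29 × 0.016672 = 0.00483488
Marginal: 0.0234526 + 0.0185295 + 0.00483488 = 0.046817
Responsibility of Cluster 2: 0.0185295 / 0.046817 ≈ 0.396

0.396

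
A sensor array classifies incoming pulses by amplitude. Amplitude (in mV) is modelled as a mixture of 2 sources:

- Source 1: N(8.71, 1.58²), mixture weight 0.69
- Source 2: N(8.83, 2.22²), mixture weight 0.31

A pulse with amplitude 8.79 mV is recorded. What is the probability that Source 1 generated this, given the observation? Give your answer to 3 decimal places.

0.758

The responsibility of component k is P(Z=k) f_k(x) divided by Σ_j P(Z=j) f_j(x).
Normal densities:
  L_1 = 0.252172
  L_2 = 0.179675
Prior × likelihood for each component:
  P(Z=1)·L_1 = 0.69 × 0.252172 = 0.173998
  P(Z=2)·L_2 = 0.31 × 0.179675 = 0.0556991
Denominator: 0.173998 + 0.0556991 = 0.229698
P(Source 1 | the observation) ≈ 0.758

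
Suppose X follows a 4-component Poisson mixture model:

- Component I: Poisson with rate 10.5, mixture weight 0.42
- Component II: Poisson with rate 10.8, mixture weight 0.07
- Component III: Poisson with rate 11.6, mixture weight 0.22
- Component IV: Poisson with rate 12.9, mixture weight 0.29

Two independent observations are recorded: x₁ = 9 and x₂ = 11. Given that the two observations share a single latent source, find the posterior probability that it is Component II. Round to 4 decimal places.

0.0830

P(component k | x) = π_k·f_k(x) / marginal(x), where marginal(x) = Σ_j π_j·f_j(x).
Since both observations come from the same component, the likelihood for component k is f_k(x₁)·f_k(x₂).
  p_I = [0.11772] × [0.117987] = 0.0138894
  p_II = [0.112375] × [0.119159] = 0.0133905
  p_III = [0.0960601] × [0.117508] = 0.0112878
  p_IV = [0.0680998] × [0.103023] = 0.00701581
Unnormalised posteriors:
  π_I·p_I = 0.42 × 0.0138894 = 0.00583354
  π_II·p_II = 0.07 × 0.0133905 = 0.000937332
  π_III·p_III = 0.22 × 0.0112878 = 0.00248331
  π_IV·p_IV = 0.29 × 0.00701581 = 0.00203458
Normaliser: 0.00583354 + 0.000937332 + 0.00248331 + 0.00203458 = 0.0112888
P(Component II | x₁,x₂) ≈ 0.0830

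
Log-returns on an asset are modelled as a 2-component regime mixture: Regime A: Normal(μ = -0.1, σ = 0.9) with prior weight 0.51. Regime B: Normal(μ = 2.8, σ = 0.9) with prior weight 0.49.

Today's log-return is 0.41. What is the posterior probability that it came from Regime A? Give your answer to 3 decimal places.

P(component k | x) = P(Z=k)·f_k(x) / marginal(x), where marginal(x) = Σ_j P(Z=j)·f_j(x).
Evaluate each component's likelihood at the observed value:
  p_A = (1/(0.9·√(2π)))·exp(−(0.41−-0.1)²/(2·0.9²)) = 0.443269·exp(-0.16056) = 0.377519
  p_B = (1/(0.9·√(2π)))·exp(−(0.41−2.8)²/(2·0.9²)) = 0.443269·exp(-3.52599) = 0.0130422
Unnormalised posteriors:
  P(Z=A)·p_A = 0.51 × 0.377519 = 0.192535
  P(Z=B)·p_B = 0.49 × 0.0130422 = 0.00639067
Normaliser: 0.192535 + 0.00639067 = 0.198926
P(Regime A | data) = 0.192535 / 0.198926 ≈ 0.968

0.968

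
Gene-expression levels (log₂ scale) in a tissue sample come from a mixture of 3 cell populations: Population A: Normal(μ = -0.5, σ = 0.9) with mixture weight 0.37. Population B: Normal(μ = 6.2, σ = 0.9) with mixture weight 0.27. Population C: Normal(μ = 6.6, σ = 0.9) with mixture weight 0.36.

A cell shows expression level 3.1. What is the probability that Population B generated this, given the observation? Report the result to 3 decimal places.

Posterior ∝ prior × likelihood, so P(k | x) ∝ π_k f_k(x); normalise over all components.
Evaluate each component's likelihood at the observed value:
  p_A = (1/(0.9·√(2π)))·exp(−(3.1−-0.5)²/(2·0.9²)) = 0.443269·exp(-8.00000) = 0.0001487
  p_B = (1/(0.9·√(2π)))·exp(−(3.1−6.2)²/(2·0.9²)) = 0.443269·exp(-5.93210) = 0.00117595
  p_C = (1/(0.9·√(2π)))·exp(−(3.1−6.6)²/(2·0.9²)) = 0.443269·exp(-7.56173) = 0.000230489
Multiply by the mixture weights:
  π_A·p_A = 0.37 × 0.0001487 = 5.50191e-05
  π_B·p_B = 0.27 × 0.00117595 = 0.000317507
  π_C·p_C = 0.36 × 0.000230489 = 8.29761e-05
Sum: 5.50191e-05 + 0.000317507 + 8.29761e-05 = 0.000455502
P(Population B | data) ≈ 0.697

0.697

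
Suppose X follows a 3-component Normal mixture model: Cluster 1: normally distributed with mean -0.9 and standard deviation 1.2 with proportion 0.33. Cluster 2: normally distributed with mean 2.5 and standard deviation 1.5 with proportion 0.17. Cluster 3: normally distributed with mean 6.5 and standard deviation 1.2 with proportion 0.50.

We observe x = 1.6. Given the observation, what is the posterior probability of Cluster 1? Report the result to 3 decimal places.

The responsibility of component k is π_k f_k(x) divided by Σ_j π_j f_j(x).
Component likelihoods at x = 1.6:
  f_1 = (1/(1.2·√(2π)))·exp(−(1.6−-0.9)²/(2·1.2²)) = 0.332452·exp(-2.17014) = 0.0379533
  f_2 = (1/(1.5·√(2π)))·exp(−(1.6−2.5)²/(2·1.5²)) = 0.265962·exp(-0.18000) = 0.22215
  f_3 = (1/(1.2·√(2π)))·exp(−(1.6−6.5)²/(2·1.2²)) = 0.332452·exp(-8.33681) = 7.96343e-05
Weight by the priors:
  π_1·f_1 = 0.33 × 0.0379533 = 0.0125246
  π_2·f_2 = 0.17 × 0.22215 = 0.0377655
  π_3·f_3 = 0.50 × 7.96343e-05 = 3.98172e-05
Evidence: 0.0125246 + 0.0377655 + 3.98172e-05 = 0.0503299
P(Cluster 1 | the observation) = 0.0125246 / 0.0503299 ≈ 0.249

0.249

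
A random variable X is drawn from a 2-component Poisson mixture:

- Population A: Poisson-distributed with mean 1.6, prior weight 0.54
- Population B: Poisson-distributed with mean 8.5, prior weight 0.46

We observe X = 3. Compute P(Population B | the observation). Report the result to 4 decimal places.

Posterior ∝ prior × likelihood, so P(k | x) ∝ w_k f_k(x); normalise over all components.
Evaluate each component's likelihood at the observed value:
  p_A = 0.137828
  p_B = 0.0208258
Unnormalised posteriors:
  w_A·p_A = 0.54 × 0.137828 = 0.0744271
  w_B·p_B = 0.46 × 0.0208258 = 0.00957988
Marginal: 0.0744271 + 0.00957988 = 0.084007
P(Population B | data) = 0.00957988 / 0.084007 ≈ 0.1140

0.1140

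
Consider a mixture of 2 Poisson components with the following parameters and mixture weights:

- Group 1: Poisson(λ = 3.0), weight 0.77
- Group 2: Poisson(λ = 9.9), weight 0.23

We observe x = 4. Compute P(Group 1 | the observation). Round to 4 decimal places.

The responsibility of component k is π_k f_k(x) divided by Σ_j π_j f_j(x).
Component likelihoods at x = 4:
  f_1 = 0.168031
  f_2 = 0.0200823
Prior × likelihood for each component:
  π_1·f_1 = 0.77 × 0.168031 = 0.129384
  π_2·f_2 = 0.23 × 0.0200823 = 0.00461894
Denominator: 0.129384 + 0.00461894 = 0.134003
P(Group 1 | the observation) = 0.129384 / 0.134003 ≈ 0.9655

0.9655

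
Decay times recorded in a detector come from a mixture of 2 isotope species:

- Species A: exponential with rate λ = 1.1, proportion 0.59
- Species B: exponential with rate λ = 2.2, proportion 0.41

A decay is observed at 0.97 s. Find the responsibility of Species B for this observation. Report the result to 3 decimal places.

Posterior ∝ prior × likelihood, so P(k | x) ∝ w_k f_k(x); normalise over all components.
Evaluate each component's likelihood at the observed value:
  f_A = 1.1·e^(−1.1·0.97) = 1.1·e^(−1.0670) = 0.378443
  f_B = 2.2·e^(−2.2·0.97) = 2.2·e^(−2.1340) = 0.260398
Prior × likelihood for each component:
  w_A·f_A = 0.59 × 0.378443 = 0.223281
  w_B·f_B = 0.41 × 0.260398 = 0.106763
Normaliser: 0.223281 + 0.106763 = 0.330045
P(Species B | x) ≈ 0.323

0.323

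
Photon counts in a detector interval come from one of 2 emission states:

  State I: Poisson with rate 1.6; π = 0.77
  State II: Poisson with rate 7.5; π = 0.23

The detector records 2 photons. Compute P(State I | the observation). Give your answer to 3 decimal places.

0.982

By Bayes' theorem, P(k | x) = π_k f_k(x) / Σ_j π_j f_j(x).
Component likelihoods at x = 2 photons:
  f_I = e^(−1.6)·1.6^2/2! = 0.258428
  f_II = e^(−7.5)·7.5^2/2! = 0.0155555
Weight by the priors:
  π_I·f_I = 0.77 × 0.258428 = 0.198989
  π_II·f_II = 0.23 × 0.0155555 = 0.00357776
Sum: 0.198989 + 0.00357776 = 0.202567
P(State I | the observation) ≈ 0.982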